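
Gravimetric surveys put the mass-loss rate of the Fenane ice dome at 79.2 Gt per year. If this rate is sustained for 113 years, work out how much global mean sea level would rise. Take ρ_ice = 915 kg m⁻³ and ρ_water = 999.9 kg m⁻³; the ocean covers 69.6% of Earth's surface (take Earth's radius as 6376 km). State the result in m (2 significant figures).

≈ 0.025 m

Total mass lost = 79.2 Gt/yr × 113 yr = 8950 Gt = 8.950×10^15 kg.
ρ_w = 999.9 kg m⁻³, so water volume = 8.950×10^15 / 999.9 = 8.950×10^12 m³.
Δh = 8.950×10^12 / 3.56×10^14 = 0.0252 m.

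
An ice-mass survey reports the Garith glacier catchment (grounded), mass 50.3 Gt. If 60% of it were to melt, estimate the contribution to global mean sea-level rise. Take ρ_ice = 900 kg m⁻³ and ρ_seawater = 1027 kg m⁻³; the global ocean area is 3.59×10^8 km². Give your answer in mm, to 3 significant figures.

Garith: 0.6 × 50.3 Gt = 3.018×10^13 kg; dividing by ρ_w = 1027 kg m⁻³ gives 2.939×10^10 m³ of water.
Spread over 3.59×10^14 m² of ocean, Δh = 2.939×10^10 / 3.59×10^14 = 8.19×10^-5 m = 0.0819 mm.

≈ 0.0819 mm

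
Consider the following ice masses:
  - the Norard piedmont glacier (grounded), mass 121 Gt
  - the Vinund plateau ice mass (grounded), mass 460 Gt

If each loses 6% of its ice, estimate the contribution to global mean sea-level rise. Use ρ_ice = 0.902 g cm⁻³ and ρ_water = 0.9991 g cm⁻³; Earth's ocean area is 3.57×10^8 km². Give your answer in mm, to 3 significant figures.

Norard: 0.06 × 121 Gt = 7.260×10^12 kg; dividing by ρ_w = 0.9991 g cm⁻³ = 999.1 kg m⁻³ gives 7.267×10^9 m³ of water.
Vinund: 0.06 × 460 Gt = 2.760×10^13 kg; dividing by ρ_w = 999.1 kg m⁻³ gives 2.762×10^10 m³ of water.
Total added water ≈ 3.489×10^10 m³ over 3.57×10^14 m² → Δh = 9.77×10^-5 m = 0.0977 mm.

≈ 0.0977 mm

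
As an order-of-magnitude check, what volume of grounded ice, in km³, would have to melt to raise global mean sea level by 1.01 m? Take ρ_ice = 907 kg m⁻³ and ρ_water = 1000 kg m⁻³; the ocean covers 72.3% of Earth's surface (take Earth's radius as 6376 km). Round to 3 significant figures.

≈ 4.11×10^5 km³

Required water volume = Δh × A = 1.01 m × 3.69×10^14 m² = 3.730×10^14 m³ = 3.730×10^5 km³.
Ice volume = water volume × ρ_w/ρ_ice = 3.730×10^5 × 1000/907 = 4.11×10^5 km³.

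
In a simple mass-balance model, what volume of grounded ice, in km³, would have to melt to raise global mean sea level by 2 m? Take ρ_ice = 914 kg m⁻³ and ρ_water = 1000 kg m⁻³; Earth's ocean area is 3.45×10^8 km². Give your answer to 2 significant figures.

Required water volume = Δh × A = 2 m × 3.45×10^14 m² = 6.900×10^14 m³ = 6.900×10^5 km³.
Ice volume = water volume × ρ_w/ρ_ice = 6.900×10^5 × 1000/914 = 7.5×10^5 km³.

≈ 7.5×10^5 km³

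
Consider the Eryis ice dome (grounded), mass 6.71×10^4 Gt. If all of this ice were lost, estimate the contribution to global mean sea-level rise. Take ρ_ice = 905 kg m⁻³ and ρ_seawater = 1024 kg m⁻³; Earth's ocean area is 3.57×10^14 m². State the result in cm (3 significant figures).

Eryis: 6.71×10^4 Gt = 6.710×10^16 kg; dividing by ρ_w = 1024 kg m⁻³ gives 6.553×10^13 m³ of water.
Spread over 3.57×10^14 m² of ocean, Δh = 6.553×10^13 / 3.57×10^14 = 0.184 m = 18.4 cm.

≈ 18.4 cm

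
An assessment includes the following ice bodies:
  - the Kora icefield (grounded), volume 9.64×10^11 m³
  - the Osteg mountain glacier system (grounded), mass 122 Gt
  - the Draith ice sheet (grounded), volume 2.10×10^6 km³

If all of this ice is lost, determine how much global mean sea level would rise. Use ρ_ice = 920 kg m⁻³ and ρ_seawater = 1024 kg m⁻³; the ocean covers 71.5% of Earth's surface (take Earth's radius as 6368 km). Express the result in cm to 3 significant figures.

≈ 518 cm

Kora: 9.64×10^11 m³ × (920/1024) = 8.661×10^11 m³ of water.
Osteg: 122 Gt = 1.220×10^14 kg; dividing by ρ_w = 1024 kg m⁻³ gives 1.191×10^11 m³ of water.
Draith: 2.10×10^6 km³ × (920/1024) = 1.887×10^6 km³ of water.
Total added water ≈ 1.888×10^15 m³ over 3.64×10^14 m² → Δh = 5.18 m = 518 cm.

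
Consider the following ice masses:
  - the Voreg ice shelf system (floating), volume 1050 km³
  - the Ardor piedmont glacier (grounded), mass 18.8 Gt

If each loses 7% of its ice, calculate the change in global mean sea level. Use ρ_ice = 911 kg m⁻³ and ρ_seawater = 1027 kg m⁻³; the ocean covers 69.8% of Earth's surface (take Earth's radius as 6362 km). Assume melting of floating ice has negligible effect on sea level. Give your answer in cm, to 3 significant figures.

The Voreg ice shelf system is floating and already displaces its own weight of water, so its melt adds essentially nothing to sea level.
Ardor: 0.07 × 18.8 Gt = 1.316×10^12 kg; dividing by ρ_w = 1027 kg m⁻³ gives 1.281×10^9 m³ of water.
Total added water ≈ 1.281×10^9 m³ over 3.55×10^14 m² → Δh = 3.61×10^-6 m = 3.61×10^-4 cm.

≈ 3.61×10^-4 cm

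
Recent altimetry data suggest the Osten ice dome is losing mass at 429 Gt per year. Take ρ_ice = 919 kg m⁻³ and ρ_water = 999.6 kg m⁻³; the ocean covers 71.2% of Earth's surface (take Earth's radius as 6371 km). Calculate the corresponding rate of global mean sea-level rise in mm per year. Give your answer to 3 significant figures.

ρ_w = 999.6 kg m⁻³. Annual water volume added = 429 Gt / ρ_w = 4.290×10^14 kg / 999.6 kg m⁻³ = 4.292×10^11 m³.
Δh per year = 4.292×10^11 / 3.63×10^14 = 1.18×10^-3 m = 1.18 mm.

≈ 1.18 mm/yr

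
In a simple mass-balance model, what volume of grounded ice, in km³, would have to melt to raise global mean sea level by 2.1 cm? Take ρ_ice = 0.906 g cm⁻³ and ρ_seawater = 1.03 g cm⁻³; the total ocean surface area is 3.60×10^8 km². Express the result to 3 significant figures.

Required water volume = Δh × A = 0.021 m × 3.60×10^14 m² = 7.560×10^12 m³ = 7560 km³.
Ice volume = water volume × ρ_w/ρ_ice = 7560 × 1030/906 = 8590 km³.

≈ 8590 km³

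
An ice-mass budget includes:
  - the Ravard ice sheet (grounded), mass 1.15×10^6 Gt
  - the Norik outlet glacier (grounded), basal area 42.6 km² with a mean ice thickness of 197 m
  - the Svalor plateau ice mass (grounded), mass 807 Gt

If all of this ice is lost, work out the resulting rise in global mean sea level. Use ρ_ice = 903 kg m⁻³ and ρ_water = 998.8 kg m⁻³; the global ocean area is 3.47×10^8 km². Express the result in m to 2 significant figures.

Ravard: 1.15×10^6 Gt = 1.150×10^18 kg; dividing by ρ_w = 998.8 kg m⁻³ gives 1.151×10^15 m³ of water.
Norik: ice volume = 42.6 km² × 197 m = 8.392 km³; 8.392 × (903/998.8) = 7.587 km³ of water.
Svalor: 807 Gt = 8.070×10^14 kg; dividing by ρ_w = 998.8 kg m⁻³ gives 8.080×10^11 m³ of water.
Total added water ≈ 1.152×10^15 m³ over 3.47×10^14 m² → Δh = 3.32 m.

≈ 3.3 m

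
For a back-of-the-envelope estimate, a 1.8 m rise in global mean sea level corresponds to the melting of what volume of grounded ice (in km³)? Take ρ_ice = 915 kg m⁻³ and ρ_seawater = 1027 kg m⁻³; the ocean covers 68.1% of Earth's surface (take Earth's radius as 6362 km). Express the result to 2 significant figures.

Required water volume = Δh × A = 1.8 m × 3.46×10^14 m² = 6.235×10^14 m³ = 6.235×10^5 km³.
Ice volume = water volume × ρ_w/ρ_ice = 6.235×10^5 × 1027/915 = 7.0×10^5 km³.

≈ 7.0×10^5 km³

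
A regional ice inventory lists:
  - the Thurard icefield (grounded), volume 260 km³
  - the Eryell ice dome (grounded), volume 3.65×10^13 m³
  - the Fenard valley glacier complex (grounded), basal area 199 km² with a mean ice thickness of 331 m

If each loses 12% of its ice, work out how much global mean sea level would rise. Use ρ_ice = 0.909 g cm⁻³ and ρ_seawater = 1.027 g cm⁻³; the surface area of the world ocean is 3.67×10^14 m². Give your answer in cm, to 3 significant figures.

≈ 1.07 cm

Thurard: 0.12 × 260 km³ × (909/1027) = 27.62 km³ of water.
Eryell: 0.12 × 3.65×10^13 m³ × (909/1027) = 3.877×10^12 m³ of water.
Fenard: ice volume = 199 km² × 331 m = 65.87 km³; 0.12 × 65.87 × (909/1027) = 6.996 km³ of water.
Total added water ≈ 3.911×10^12 m³ over 3.67×10^14 m² → Δh = 0.0107 m = 1.07 cm.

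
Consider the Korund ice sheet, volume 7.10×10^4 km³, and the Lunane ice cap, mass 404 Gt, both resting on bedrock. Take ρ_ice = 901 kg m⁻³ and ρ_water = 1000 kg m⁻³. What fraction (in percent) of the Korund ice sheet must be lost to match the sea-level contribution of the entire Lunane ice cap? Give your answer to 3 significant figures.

Equal sea-level rise means equal mass of meltwater, i.e. equal mass of ice lost.
Ice mass of Lunane: 4.040×10^14 kg; ice mass of Korund: 6.397×10^16 kg.
Fraction required = 4.040×10^14 / 6.397×10^16 = 6.32×10^-3 → 0.632 %.

≈ 0.632 %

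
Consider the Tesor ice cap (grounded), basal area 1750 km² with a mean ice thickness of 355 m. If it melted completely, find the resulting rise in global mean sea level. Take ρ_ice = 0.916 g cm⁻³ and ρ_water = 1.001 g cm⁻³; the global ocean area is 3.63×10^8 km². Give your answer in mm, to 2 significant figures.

Tesor: ice volume = 1750 km² × 355 m = 621.2 km³; 621.2 × (916/1001) = 568.5 km³ of water.
Spread over 3.63×10^14 m² of ocean, Δh = 5.685×10^11 / 3.63×10^14 = 1.57×10^-3 m = 1.6 mm.

≈ 1.6 mm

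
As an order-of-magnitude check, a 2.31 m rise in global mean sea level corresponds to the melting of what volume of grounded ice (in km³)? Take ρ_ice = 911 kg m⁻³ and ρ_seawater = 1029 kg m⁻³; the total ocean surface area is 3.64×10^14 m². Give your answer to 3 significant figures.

Required water volume = Δh × A = 2.31 m × 3.64×10^14 m² = 8.408×10^14 m³ = 8.408×10^5 km³.
Ice volume = water volume × ρ_w/ρ_ice = 8.408×10^5 × 1029/911 = 9.50×10^5 km³.

≈ 9.50×10^5 km³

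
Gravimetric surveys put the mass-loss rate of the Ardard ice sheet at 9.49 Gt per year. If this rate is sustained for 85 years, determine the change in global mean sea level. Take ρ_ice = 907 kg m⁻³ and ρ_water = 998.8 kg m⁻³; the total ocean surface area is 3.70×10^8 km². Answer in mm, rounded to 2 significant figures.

Total mass lost = 9.49 Gt/yr × 85 yr = 806.6 Gt = 8.066×10^14 kg.
ρ_w = 998.8 kg m⁻³, so water volume = 8.066×10^14 / 998.8 = 8.076×10^11 m³.
Δh = 8.076×10^11 / 3.70×10^14 = 2.18×10^-3 m = 2.2 mm.

≈ 2.2 mm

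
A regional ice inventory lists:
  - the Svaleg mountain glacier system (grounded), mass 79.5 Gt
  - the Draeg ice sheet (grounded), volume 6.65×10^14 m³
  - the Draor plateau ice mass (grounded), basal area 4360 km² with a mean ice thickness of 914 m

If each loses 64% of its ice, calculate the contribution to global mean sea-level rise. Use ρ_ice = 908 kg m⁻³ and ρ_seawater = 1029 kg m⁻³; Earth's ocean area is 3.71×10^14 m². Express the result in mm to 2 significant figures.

Svaleg: 0.64 × 79.5 Gt = 5.088×10^13 kg; dividing by ρ_w = 1029 kg m⁻³ gives 4.945×10^10 m³ of water.
Draeg: 0.64 × 6.65×10^14 m³ × (908/1029) = 3.756×10^14 m³ of water.
Draor: ice volume = 4360 km² × 914 m = 3985 km³; 0.64 × 3985 × (908/1029) = 2251 km³ of water.
Total added water ≈ 3.779×10^14 m³ over 3.71×10^14 m² → Δh = 1.02 m = 1000 mm.

≈ 1000 mm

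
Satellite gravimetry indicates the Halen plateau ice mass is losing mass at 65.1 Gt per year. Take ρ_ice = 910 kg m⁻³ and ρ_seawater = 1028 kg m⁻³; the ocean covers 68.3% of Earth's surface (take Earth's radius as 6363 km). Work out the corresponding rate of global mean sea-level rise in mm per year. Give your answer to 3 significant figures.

ρ_w = 1028 kg m⁻³. Annual water volume added = 65.1 Gt / ρ_w = 6.510×10^13 kg / 1028 kg m⁻³ = 6.333×10^10 m³.
Δh per year = 6.333×10^10 / 3.47×10^14 = 1.82×10^-4 m = 0.182 mm.

≈ 0.182 mm/yr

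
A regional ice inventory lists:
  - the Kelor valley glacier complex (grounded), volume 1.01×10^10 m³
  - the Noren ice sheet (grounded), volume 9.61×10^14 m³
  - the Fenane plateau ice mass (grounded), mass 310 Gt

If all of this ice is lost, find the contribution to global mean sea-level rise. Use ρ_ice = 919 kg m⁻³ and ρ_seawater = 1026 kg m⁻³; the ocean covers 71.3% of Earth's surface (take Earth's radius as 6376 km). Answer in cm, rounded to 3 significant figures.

≈ 236 cm

Kelor: 1.01×10^10 m³ × (919/1026) = 9.047×10^9 m³ of water.
Noren: 9.61×10^14 m³ × (919/1026) = 8.608×10^14 m³ of water.
Fenane: 310 Gt = 3.100×10^14 kg; dividing by ρ_w = 1026 kg m⁻³ gives 3.021×10^11 m³ of water.
Total added water ≈ 8.611×10^14 m³ over 3.64×10^14 m² → Δh = 2.36 m = 236 cm.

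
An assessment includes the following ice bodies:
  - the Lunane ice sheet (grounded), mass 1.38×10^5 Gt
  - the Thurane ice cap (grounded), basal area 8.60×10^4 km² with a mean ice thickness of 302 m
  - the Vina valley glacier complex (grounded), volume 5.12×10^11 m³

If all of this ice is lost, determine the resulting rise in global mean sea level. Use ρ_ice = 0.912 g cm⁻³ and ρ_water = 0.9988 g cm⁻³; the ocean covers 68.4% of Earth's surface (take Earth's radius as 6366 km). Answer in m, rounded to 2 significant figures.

Lunane: 1.38×10^5 Gt = 1.380×10^17 kg; dividing by ρ_w = 0.9988 g cm⁻³ = 998.8 kg m⁻³ gives 1.382×10^14 m³ of water.
Thurane: ice volume = 8.60×10^4 km² × 302 m = 2.597×10^4 km³; 2.597×10^4 × (912/998.8) = 2.371×10^4 km³ of water.
Vina: 5.12×10^11 m³ × (912/998.8) = 4.675×10^11 m³ of water.
Total added water ≈ 1.623×10^14 m³ over 3.48×10^14 m² → Δh = 0.466 m.

≈ 0.47 m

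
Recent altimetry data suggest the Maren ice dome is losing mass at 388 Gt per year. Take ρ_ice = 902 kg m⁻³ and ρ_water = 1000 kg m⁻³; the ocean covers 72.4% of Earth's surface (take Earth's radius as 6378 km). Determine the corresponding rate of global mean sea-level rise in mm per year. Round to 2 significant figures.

ρ_w = 1000 kg m⁻³. Annual water volume added = 388 Gt / ρ_w = 3.880×10^14 kg / 1000 kg m⁻³ = 3.880×10^11 m³.
Δh per year = 3.880×10^11 / 3.70×10^14 = 1.05×10^-3 m = 1.0 mm.

≈ 1.0 mm/yr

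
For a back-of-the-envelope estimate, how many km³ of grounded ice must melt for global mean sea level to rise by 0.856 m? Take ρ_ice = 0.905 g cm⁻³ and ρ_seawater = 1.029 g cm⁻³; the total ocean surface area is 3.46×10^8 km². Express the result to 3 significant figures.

≈ 3.37×10^5 km³

Required water volume = Δh × A = 0.856 m × 3.46×10^14 m² = 2.962×10^14 m³ = 2.962×10^5 km³.
Ice volume = water volume × ρ_w/ρ_ice = 2.962×10^5 × 1029/905 = 3.37×10^5 km³.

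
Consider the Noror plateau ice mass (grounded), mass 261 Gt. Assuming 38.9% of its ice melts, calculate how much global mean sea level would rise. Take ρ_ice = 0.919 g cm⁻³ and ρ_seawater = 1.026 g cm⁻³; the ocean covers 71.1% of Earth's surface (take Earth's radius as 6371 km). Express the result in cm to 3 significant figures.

≈ 0.0273 cm

Noror: 0.389 × 261 Gt = 1.015×10^14 kg; dividing by ρ_w = 1.026 g cm⁻³ = 1026 kg m⁻³ gives 9.896×10^10 m³ of water.
Spread over 3.63×10^14 m² of ocean, Δh = 9.896×10^10 / 3.63×10^14 = 2.73×10^-4 m = 0.0273 cm.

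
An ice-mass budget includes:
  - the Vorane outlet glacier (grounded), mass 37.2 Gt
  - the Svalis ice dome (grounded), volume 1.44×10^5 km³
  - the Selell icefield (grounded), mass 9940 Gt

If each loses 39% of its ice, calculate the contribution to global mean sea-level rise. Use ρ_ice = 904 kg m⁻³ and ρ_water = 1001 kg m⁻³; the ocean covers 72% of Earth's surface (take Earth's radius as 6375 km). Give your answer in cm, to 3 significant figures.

≈ 14.9 cm

Vorane: 0.39 × 37.2 Gt = 1.451×10^13 kg; dividing by ρ_w = 1001 kg m⁻³ gives 1.449×10^10 m³ of water.
Svalis: 0.39 × 1.44×10^5 km³ × (904/1001) = 5.072×10^4 km³ of water.
Selell: 0.39 × 9940 Gt = 3.877×10^15 kg; dividing by ρ_w = 1001 kg m⁻³ gives 3.873×10^12 m³ of water.
Total added water ≈ 5.461×10^13 m³ over 3.68×10^14 m² → Δh = 0.149 m = 14.9 cm.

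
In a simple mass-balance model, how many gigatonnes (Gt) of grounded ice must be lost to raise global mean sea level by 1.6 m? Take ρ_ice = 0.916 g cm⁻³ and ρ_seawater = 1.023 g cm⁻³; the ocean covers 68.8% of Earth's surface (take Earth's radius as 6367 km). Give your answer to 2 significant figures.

≈ 5.7×10^5 Gt

Required water volume = Δh × A = 1.6 m × 3.50×10^14 m² = 5.608×10^14 m³.
ρ_w = 1.023 g cm⁻³ = 1023 kg m⁻³, so the mass of water = 5.608×10^14 m³ × 1023 kg m⁻³ = 5.737×10^17 kg = 5.7×10^5 Gt (and the same mass of ice, by conservation).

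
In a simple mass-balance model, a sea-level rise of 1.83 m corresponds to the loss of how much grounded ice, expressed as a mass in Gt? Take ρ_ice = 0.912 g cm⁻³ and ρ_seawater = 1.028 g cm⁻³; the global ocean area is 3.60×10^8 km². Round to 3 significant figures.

Required water volume = Δh × A = 1.83 m × 3.60×10^14 m² = 6.588×10^14 m³.
ρ_w = 1.028 g cm⁻³ = 1028 kg m⁻³, so the mass of water = 6.588×10^14 m³ × 1028 kg m⁻³ = 6.772×10^17 kg = 6.77×10^5 Gt (and the same mass of ice, by conservation).

≈ 6.77×10^5 Gt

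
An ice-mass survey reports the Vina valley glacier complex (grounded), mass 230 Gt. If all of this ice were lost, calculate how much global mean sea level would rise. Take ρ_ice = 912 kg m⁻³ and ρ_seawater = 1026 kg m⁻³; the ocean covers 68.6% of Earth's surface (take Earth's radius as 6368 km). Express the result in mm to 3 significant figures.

≈ 0.641 mm

Vina: 230 Gt = 2.300×10^14 kg; dividing by ρ_w = 1026 kg m⁻³ gives 2.242×10^11 m³ of water.
Spread over 3.50×10^14 m² of ocean, Δh = 2.242×10^11 / 3.50×10^14 = 6.41×10^-4 m = 0.641 mm.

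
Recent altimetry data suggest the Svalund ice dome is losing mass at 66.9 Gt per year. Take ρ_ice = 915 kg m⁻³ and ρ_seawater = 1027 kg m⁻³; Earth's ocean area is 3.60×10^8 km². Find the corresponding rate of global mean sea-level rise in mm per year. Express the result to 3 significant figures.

ρ_w = 1027 kg m⁻³. Annual water volume added = 66.9 Gt / ρ_w = 6.690×10^13 kg / 1027 kg m⁻³ = 6.514×10^10 m³.
Δh per year = 6.514×10^10 / 3.60×10^14 = 1.81×10^-4 m = 0.181 mm.

≈ 0.181 mm/yr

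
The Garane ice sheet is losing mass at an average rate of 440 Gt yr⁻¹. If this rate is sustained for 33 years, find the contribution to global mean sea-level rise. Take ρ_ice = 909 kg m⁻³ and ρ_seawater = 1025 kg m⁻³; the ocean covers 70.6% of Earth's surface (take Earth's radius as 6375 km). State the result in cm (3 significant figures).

≈ 3.93 cm

Total mass lost = 440 Gt/yr × 33 yr = 1.452×10^4 Gt = 1.452×10^16 kg.
ρ_w = 1025 kg m⁻³, so water volume = 1.452×10^16 / 1025 = 1.417×10^13 m³.
Δh = 1.417×10^13 / 3.61×10^14 = 0.0393 m = 3.93 cm.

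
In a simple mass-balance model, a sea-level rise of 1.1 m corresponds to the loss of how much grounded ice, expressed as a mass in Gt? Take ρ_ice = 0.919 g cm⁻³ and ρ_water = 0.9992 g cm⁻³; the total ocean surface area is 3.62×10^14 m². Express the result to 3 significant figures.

≈ 3.98×10^5 Gt

Required water volume = Δh × A = 1.1 m × 3.62×10^14 m² = 3.982×10^14 m³.
ρ_w = 0.9992 g cm⁻³ = 999.2 kg m⁻³, so the mass of water = 3.982×10^14 m³ × 999.2 kg m⁻³ = 3.979×10^17 kg = 3.98×10^5 Gt (and the same mass of ice, by conservation).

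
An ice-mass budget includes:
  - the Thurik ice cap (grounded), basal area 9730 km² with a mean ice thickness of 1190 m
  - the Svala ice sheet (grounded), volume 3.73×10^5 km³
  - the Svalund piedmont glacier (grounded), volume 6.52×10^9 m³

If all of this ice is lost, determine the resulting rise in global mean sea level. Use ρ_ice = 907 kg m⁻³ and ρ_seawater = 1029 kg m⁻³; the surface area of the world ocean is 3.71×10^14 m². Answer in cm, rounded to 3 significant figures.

≈ 91.4 cm

Thurik: ice volume = 9730 km² × 1190 m = 1.158×10^4 km³; 1.158×10^4 × (907/1029) = 1.021×10^4 km³ of water.
Svala: 3.73×10^5 km³ × (907/1029) = 3.288×10^5 km³ of water.
Svalund: 6.52×10^9 m³ × (907/1029) = 5.747×10^9 m³ of water.
Total added water ≈ 3.390×10^14 m³ over 3.71×10^14 m² → Δh = 0.914 m = 91.4 cm.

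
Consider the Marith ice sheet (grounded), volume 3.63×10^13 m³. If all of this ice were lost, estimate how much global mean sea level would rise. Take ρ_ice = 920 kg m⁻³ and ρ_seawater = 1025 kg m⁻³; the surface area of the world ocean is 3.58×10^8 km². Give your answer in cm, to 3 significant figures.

≈ 9.10 cm

Marith: 3.63×10^13 m³ × (920/1025) = 3.258×10^13 m³ of water.
Spread over 3.58×10^14 m² of ocean, Δh = 3.258×10^13 / 3.58×10^14 = 0.0910 m = 9.10 cm.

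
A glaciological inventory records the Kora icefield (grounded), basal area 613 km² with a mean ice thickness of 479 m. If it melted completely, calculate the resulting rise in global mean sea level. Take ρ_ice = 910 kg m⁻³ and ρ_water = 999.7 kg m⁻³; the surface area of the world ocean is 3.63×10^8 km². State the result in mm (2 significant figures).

≈ 0.74 mm

Kora: ice volume = 613 km² × 479 m = 293.6 km³; 293.6 × (910/999.7) = 267.3 km³ of water.
Spread over 3.63×10^14 m² of ocean, Δh = 2.673×10^11 / 3.63×10^14 = 7.36×10^-4 m = 0.74 mm.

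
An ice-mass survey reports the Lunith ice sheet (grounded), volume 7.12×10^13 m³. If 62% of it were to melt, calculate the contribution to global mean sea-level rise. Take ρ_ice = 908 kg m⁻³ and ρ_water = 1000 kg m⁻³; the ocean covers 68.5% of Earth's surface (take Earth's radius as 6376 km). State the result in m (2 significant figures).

≈ 0.11 m

Lunith: 0.62 × 7.12×10^13 m³ × (908/1000) = 4.008×10^13 m³ of water.
Spread over 3.50×10^14 m² of ocean, Δh = 4.008×10^13 / 3.50×10^14 = 0.115 m.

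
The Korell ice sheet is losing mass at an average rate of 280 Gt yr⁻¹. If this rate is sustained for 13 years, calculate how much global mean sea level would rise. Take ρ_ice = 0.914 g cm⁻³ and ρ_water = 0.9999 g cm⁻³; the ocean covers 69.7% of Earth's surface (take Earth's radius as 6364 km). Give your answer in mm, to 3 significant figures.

≈ 10.3 mm

Total mass lost = 280 Gt/yr × 13 yr = 3640 Gt = 3.640×10^15 kg.
ρ_w = 0.9999 g cm⁻³ = 999.9 kg m⁻³, so water volume = 3.640×10^15 / 999.9 = 3.640×10^12 m³.
Δh = 3.640×10^12 / 3.55×10^14 = 0.0103 m = 10.3 mm.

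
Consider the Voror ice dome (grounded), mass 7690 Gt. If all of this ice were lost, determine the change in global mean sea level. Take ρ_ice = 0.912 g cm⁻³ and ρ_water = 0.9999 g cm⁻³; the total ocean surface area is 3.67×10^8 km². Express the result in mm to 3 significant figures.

≈ 21.0 mm

Voror: 7690 Gt = 7.690×10^15 kg; dividing by ρ_w = 0.9999 g cm⁻³ = 999.9 kg m⁻³ gives 7.691×10^12 m³ of water.
Spread over 3.67×10^14 m² of ocean, Δh = 7.691×10^12 / 3.67×10^14 = 0.0210 m = 21.0 mm.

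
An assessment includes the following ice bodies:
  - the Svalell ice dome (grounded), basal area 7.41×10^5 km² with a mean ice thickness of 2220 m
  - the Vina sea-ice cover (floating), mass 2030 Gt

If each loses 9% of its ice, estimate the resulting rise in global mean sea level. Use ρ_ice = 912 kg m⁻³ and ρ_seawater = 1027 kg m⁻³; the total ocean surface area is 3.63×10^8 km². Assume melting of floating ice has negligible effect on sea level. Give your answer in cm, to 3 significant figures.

≈ 36.2 cm

Svalell: ice volume = 7.41×10^5 km² × 2220 m = 1.645×10^6 km³; 0.09 × 1.645×10^6 × (912/1027) = 1.315×10^5 km³ of water.
The Vina sea-ice cover is floating and already displaces its own weight of water, so its melt adds essentially nothing to sea level.
Total added water ≈ 1.315×10^14 m³ over 3.63×10^14 m² → Δh = 0.362 m = 36.2 cm.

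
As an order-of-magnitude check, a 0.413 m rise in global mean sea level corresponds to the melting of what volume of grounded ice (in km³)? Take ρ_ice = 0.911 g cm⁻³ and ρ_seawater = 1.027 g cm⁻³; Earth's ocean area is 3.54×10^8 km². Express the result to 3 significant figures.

Required water volume = Δh × A = 0.413 m × 3.54×10^14 m² = 1.462×10^14 m³ = 1.462×10^5 km³.
Ice volume = water volume × ρ_w/ρ_ice = 1.462×10^5 × 1027/911 = 1.65×10^5 km³.

≈ 1.65×10^5 km³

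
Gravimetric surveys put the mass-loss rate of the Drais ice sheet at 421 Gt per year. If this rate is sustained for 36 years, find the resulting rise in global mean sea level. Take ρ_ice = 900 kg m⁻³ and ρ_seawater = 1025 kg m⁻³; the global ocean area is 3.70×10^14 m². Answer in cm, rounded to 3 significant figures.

≈ 4.00 cm

Total mass lost = 421 Gt/yr × 36 yr = 1.516×10^4 Gt = 1.516×10^16 kg.
ρ_w = 1025 kg m⁻³, so water volume = 1.516×10^16 / 1025 = 1.479×10^13 m³.
Δh = 1.479×10^13 / 3.70×10^14 = 0.0400 m = 4.00 cm.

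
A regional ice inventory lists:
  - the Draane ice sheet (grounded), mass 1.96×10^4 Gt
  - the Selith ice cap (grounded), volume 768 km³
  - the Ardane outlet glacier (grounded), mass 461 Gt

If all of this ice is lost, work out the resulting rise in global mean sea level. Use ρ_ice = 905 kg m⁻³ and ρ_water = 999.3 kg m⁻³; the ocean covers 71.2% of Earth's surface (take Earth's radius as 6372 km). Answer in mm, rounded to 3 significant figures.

Draane: 1.96×10^4 Gt = 1.960×10^16 kg; dividing by ρ_w = 999.3 kg m⁻³ gives 1.961×10^13 m³ of water.
Selith: 768 km³ × (905/999.3) = 695.5 km³ of water.
Ardane: 461 Gt = 4.610×10^14 kg; dividing by ρ_w = 999.3 kg m⁻³ gives 4.613×10^11 m³ of water.
Total added water ≈ 2.077×10^13 m³ over 3.63×10^14 m² → Δh = 0.0572 m = 57.2 mm.

≈ 57.2 mm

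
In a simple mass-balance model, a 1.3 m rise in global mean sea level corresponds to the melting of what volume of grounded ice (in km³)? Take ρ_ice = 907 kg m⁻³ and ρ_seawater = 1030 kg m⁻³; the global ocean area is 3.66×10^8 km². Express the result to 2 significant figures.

≈ 5.4×10^5 km³

Required water volume = Δh × A = 1.3 m × 3.66×10^14 m² = 4.758×10^14 m³ = 4.758×10^5 km³.
Ice volume = water volume × ρ_w/ρ_ice = 4.758×10^5 × 1030/907 = 5.4×10^5 km³.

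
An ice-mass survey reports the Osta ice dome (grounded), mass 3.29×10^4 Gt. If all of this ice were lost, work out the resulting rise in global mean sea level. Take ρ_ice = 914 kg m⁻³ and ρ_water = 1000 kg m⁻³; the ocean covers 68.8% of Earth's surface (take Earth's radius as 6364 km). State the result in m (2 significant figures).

≈ 0.094 m

Osta: 3.29×10^4 Gt = 3.290×10^16 kg; dividing by ρ_w = 1000 kg m⁻³ gives 3.290×10^13 m³ of water.
Spread over 3.50×10^14 m² of ocean, Δh = 3.290×10^13 / 3.50×10^14 = 0.0940 m.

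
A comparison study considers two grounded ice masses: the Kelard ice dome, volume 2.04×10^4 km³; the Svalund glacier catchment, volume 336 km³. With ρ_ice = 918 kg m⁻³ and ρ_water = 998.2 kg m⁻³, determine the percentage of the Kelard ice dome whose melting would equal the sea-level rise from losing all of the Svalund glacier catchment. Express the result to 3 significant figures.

Equal sea-level rise means equal mass of meltwater, i.e. equal mass of ice lost.
Ice mass of Svalund: 3.084×10^14 kg; ice mass of Kelard: 1.873×10^16 kg.
Fraction required = 3.084×10^14 / 1.873×10^16 = 0.0165 → 1.65 %.

≈ 1.65 %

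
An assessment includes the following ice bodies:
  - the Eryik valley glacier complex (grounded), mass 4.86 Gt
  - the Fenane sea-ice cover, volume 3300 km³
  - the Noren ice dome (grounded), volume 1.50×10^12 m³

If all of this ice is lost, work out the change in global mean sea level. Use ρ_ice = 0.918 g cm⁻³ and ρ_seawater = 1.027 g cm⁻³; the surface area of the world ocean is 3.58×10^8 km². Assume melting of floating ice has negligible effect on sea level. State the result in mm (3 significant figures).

≈ 3.76 mm

Eryik: 4.86 Gt = 4.860×10^12 kg; dividing by ρ_w = 1.027 g cm⁻³ = 1027 kg m⁻³ gives 4.732×10^9 m³ of water.
The Fenane sea-ice cover is floating and already displaces its own weight of water, so its melt adds essentially nothing to sea level.
Noren: 1.50×10^12 m³ × (918/1027) = 1.341×10^12 m³ of water.
Total added water ≈ 1.346×10^12 m³ over 3.58×10^14 m² → Δh = 3.76×10^-3 m = 3.76 mm.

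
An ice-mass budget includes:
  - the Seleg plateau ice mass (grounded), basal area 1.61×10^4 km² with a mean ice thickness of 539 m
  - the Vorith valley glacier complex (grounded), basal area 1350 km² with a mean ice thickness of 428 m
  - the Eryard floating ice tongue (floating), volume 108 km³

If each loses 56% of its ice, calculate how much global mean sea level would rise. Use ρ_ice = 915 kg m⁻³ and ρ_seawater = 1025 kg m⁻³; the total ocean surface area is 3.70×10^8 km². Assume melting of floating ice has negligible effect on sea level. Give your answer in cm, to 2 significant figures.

≈ 1.3 cm

Seleg: ice volume = 1.61×10^4 km² × 539 m = 8678 km³; 0.56 × 8678 × (915/1025) = 4338 km³ of water.
Vorith: ice volume = 1350 km² × 428 m = 577.8 km³; 0.56 × 577.8 × (915/1025) = 288.8 km³ of water.
The Eryard floating ice tongue is floating and already displaces its own weight of water, so its melt adds essentially nothing to sea level.
Total added water ≈ 4.627×10^12 m³ over 3.70×10^14 m² → Δh = 0.0125 m = 1.3 cm.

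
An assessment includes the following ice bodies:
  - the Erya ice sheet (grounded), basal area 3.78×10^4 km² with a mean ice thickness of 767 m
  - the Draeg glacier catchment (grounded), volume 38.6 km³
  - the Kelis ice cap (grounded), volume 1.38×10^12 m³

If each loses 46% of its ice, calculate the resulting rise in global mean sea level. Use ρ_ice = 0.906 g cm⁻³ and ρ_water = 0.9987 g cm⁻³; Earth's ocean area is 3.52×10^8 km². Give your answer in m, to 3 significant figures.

≈ 0.0361 m

Erya: ice volume = 3.78×10^4 km² × 767 m = 2.899×10^4 km³; 0.46 × 2.899×10^4 × (906/998.7) = 1.210×10^4 km³ of water.
Draeg: 0.46 × 38.6 km³ × (906/998.7) = 16.11 km³ of water.
Kelis: 0.46 × 1.38×10^12 m³ × (906/998.7) = 5.759×10^11 m³ of water.
Total added water ≈ 1.269×10^13 m³ over 3.52×10^14 m² → Δh = 0.0361 m.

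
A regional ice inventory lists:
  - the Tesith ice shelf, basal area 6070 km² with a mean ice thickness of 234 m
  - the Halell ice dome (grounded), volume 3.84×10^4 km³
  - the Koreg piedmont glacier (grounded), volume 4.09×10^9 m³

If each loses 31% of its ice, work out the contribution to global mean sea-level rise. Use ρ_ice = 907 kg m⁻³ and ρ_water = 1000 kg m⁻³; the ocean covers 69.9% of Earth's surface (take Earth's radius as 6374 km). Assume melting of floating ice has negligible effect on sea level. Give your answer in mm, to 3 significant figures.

≈ 30.3 mm

The Tesith ice shelf is floating and already displaces its own weight of water, so its melt adds essentially nothing to sea level.
Halell: 0.31 × 3.84×10^4 km³ × (907/1000) = 1.080×10^4 km³ of water.
Koreg: 0.31 × 4.09×10^9 m³ × (907/1000) = 1.150×10^9 m³ of water.
Total added water ≈ 1.080×10^13 m³ over 3.57×10^14 m² → Δh = 0.0303 m = 30.3 mm.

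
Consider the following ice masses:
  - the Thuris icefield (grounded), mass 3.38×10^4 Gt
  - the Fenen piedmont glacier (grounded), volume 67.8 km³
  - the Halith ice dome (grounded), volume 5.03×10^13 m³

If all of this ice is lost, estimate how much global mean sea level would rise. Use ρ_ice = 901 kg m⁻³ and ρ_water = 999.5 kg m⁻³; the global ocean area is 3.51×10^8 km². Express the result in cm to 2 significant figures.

≈ 23 cm

Thuris: 3.38×10^4 Gt = 3.380×10^16 kg; dividing by ρ_w = 999.5 kg m⁻³ gives 3.382×10^13 m³ of water.
Fenen: 67.8 km³ × (901/999.5) = 61.12 km³ of water.
Halith: 5.03×10^13 m³ × (901/999.5) = 4.534×10^13 m³ of water.
Total added water ≈ 7.922×10^13 m³ over 3.51×10^14 m² → Δh = 0.226 m = 23 cm.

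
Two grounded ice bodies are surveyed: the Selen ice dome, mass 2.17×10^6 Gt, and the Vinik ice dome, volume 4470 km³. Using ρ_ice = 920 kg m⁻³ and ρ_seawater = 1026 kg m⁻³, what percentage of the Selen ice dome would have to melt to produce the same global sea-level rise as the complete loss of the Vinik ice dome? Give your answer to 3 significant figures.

Equal sea-level rise means equal mass of meltwater, i.e. equal mass of ice lost.
Ice mass of Vinik: 4.112×10^15 kg; ice mass of Selen: 2.170×10^18 kg.
Fraction required = 4.112×10^15 / 2.170×10^18 = 1.90×10^-3 → 0.190 %.

≈ 0.190 %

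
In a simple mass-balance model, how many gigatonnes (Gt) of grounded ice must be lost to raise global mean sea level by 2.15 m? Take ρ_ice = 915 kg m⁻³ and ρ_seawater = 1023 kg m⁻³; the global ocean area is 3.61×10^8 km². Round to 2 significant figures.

≈ 7.9×10^5 Gt

Required water volume = Δh × A = 2.15 m × 3.61×10^14 m² = 7.762×10^14 m³.
ρ_w = 1023 kg m⁻³, so the mass of water = 7.762×10^14 m³ × 1023 kg m⁻³ = 7.940×10^17 kg = 7.9×10^5 Gt (and the same mass of ice, by conservation).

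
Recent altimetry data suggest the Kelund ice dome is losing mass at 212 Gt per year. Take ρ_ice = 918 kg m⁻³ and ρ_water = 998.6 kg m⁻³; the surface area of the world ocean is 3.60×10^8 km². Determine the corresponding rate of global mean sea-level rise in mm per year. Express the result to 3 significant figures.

ρ_w = 998.6 kg m⁻³. Annual water volume added = 212 Gt / ρ_w = 2.120×10^14 kg / 998.6 kg m⁻³ = 2.123×10^11 m³.
Δh per year = 2.123×10^11 / 3.60×10^14 = 5.90×10^-4 m = 0.590 mm.

≈ 0.590 mm/yr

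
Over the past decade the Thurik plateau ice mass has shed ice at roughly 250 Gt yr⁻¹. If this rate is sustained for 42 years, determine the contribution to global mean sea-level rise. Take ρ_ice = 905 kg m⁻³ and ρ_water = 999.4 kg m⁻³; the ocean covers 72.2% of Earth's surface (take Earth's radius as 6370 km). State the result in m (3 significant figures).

Total mass lost = 250 Gt/yr × 42 yr = 1.050×10^4 Gt = 1.050×10^16 kg.
ρ_w = 999.4 kg m⁻³, so water volume = 1.050×10^16 / 999.4 = 1.051×10^13 m³.
Δh = 1.051×10^13 / 3.68×10^14 = 0.0285 m.

≈ 0.0285 m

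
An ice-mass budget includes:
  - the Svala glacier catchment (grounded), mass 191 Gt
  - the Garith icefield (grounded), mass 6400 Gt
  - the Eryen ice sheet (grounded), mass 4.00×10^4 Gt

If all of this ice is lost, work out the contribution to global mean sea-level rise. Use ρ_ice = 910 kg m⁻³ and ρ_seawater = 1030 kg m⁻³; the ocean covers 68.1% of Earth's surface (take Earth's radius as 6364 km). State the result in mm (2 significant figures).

≈ 130 mm

Svala: 191 Gt = 1.910×10^14 kg; dividing by ρ_w = 1030 kg m⁻³ gives 1.854×10^11 m³ of water.
Garith: 6400 Gt = 6.400×10^15 kg; dividing by ρ_w = 1030 kg m⁻³ gives 6.214×10^12 m³ of water.
Eryen: 4.00×10^4 Gt = 4.000×10^16 kg; dividing by ρ_w = 1030 kg m⁻³ gives 3.883×10^13 m³ of water.
Total added water ≈ 4.523×10^13 m³ over 3.47×10^14 m² → Δh = 0.131 m = 130 mm.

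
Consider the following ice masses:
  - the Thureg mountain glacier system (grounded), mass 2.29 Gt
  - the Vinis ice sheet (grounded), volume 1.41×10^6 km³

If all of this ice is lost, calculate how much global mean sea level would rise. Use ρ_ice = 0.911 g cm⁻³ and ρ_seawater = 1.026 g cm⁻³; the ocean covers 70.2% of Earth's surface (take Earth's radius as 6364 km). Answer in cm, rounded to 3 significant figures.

Thureg: 2.29 Gt = 2.290×10^12 kg; dividing by ρ_w = 1.026 g cm⁻³ = 1026 kg m⁻³ gives 2.232×10^9 m³ of water.
Vinis: 1.41×10^6 km³ × (911/1026) = 1.252×10^6 km³ of water.
Total added water ≈ 1.252×10^15 m³ over 3.57×10^14 m² → Δh = 3.50 m = 350 cm.

≈ 350 cm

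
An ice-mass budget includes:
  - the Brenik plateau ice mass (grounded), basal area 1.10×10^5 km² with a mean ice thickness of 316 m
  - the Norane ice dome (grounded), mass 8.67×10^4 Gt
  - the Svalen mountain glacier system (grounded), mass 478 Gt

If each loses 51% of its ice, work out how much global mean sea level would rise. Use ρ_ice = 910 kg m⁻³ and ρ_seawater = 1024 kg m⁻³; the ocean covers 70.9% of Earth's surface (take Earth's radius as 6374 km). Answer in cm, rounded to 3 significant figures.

Brenik: ice volume = 1.10×10^5 km² × 316 m = 3.476×10^4 km³; 0.51 × 3.476×10^4 × (910/1024) = 1.575×10^4 km³ of water.
Norane: 0.51 × 8.67×10^4 Gt = 4.422×10^16 kg; dividing by ρ_w = 1024 kg m⁻³ gives 4.318×10^13 m³ of water.
Svalen: 0.51 × 478 Gt = 2.438×10^14 kg; dividing by ρ_w = 1024 kg m⁻³ gives 2.381×10^11 m³ of water.
Total added water ≈ 5.917×10^13 m³ over 3.62×10^14 m² → Δh = 0.163 m = 16.3 cm.

≈ 16.3 cm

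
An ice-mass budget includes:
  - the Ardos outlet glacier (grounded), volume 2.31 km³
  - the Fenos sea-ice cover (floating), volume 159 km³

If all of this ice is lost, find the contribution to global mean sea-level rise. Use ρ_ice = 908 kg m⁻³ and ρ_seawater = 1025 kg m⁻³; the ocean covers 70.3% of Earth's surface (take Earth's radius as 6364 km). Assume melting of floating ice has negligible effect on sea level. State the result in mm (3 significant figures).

Ardos: 2.31 km³ × (908/1025) = 2.046 km³ of water.
The Fenos sea-ice cover is floating and already displaces its own weight of water, so its melt adds essentially nothing to sea level.
Total added water ≈ 2.046×10^9 m³ over 3.58×10^14 m² → Δh = 5.72×10^-6 m = 5.72×10^-3 mm.

≈ 5.72×10^-3 mm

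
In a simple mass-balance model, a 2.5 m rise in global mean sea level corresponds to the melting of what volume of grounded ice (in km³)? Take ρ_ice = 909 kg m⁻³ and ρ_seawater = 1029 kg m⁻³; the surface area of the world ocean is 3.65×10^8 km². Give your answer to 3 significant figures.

≈ 1.03×10^6 km³

Required water volume = Δh × A = 2.5 m × 3.65×10^14 m² = 9.125×10^14 m³ = 9.125×10^5 km³.
Ice volume = water volume × ρ_w/ρ_ice = 9.125×10^5 × 1029/909 = 1.03×10^6 km³.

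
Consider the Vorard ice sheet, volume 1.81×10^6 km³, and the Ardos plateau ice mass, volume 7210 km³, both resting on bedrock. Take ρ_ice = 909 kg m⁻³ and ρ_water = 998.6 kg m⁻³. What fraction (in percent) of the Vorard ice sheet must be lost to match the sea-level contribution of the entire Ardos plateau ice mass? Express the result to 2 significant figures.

≈ 0.40 %

Equal sea-level rise means equal mass of meltwater, i.e. equal mass of ice lost.
Ice mass of Ardos: 6.554×10^15 kg; ice mass of Vorard: 1.645×10^18 kg.
Fraction required = 6.554×10^15 / 1.645×10^18 = 3.98×10^-3 → 0.40 %.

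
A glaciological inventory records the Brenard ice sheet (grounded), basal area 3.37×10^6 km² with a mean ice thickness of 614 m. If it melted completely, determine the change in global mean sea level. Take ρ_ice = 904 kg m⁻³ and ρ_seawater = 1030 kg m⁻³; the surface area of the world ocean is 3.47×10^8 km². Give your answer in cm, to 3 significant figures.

Brenard: ice volume = 3.37×10^6 km² × 614 m = 2.069×10^6 km³; 2.069×10^6 × (904/1030) = 1.816×10^6 km³ of water.
Spread over 3.47×10^14 m² of ocean, Δh = 1.816×10^15 / 3.47×10^14 = 5.23 m = 523 cm.

≈ 523 cm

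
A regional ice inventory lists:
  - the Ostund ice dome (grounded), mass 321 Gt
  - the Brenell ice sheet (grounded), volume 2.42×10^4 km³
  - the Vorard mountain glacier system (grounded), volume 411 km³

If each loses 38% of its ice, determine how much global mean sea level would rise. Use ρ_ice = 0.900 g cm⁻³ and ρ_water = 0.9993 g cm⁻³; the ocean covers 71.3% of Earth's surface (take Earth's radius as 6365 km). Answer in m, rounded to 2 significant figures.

≈ 0.024 m

Ostund: 0.38 × 321 Gt = 1.220×10^14 kg; dividing by ρ_w = 0.9993 g cm⁻³ = 999.3 kg m⁻³ gives 1.221×10^11 m³ of water.
Brenell: 0.38 × 2.42×10^4 km³ × (900/999.3) = 8282 km³ of water.
Vorard: 0.38 × 411 km³ × (900/999.3) = 140.7 km³ of water.
Total added water ≈ 8.545×10^12 m³ over 3.63×10^14 m² → Δh = 0.0235 m.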